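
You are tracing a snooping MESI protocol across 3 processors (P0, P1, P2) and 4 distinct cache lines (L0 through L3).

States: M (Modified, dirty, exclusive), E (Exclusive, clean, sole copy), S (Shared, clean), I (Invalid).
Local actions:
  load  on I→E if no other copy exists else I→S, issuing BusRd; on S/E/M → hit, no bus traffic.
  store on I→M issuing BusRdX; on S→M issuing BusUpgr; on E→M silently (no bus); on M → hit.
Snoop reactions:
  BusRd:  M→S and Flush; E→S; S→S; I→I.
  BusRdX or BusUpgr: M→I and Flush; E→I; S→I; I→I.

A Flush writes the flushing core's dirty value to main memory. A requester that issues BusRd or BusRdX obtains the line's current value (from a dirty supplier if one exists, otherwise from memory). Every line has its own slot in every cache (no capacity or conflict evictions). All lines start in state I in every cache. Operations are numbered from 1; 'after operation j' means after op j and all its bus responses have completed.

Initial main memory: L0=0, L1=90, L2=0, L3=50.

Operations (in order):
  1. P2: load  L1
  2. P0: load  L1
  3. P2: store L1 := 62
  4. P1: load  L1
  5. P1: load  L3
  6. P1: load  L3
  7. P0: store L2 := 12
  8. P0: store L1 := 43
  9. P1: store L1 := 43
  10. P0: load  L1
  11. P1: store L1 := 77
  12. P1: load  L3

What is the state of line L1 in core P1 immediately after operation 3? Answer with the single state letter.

[1] P2: load  L1 | P0:I, P1:I, P2:E(90) | bus: BusRd
[2] P0: load  L1 | P0:S(90), P1:I, P2:S(90) | bus: BusRd
[3] P2: store L1 := 62 | P0:I, P1:I, P2:M(62) | bus: BusUpgr
[4] P1: load  L1 | P0:I, P1:S(62), P2:S(62) | bus: BusRd,Flush
[5] P1: load  L3 | P0:I, P1:E(50), P2:I | bus: BusRd
[6] P1: load  L3 | P0:I, P1:E(50), P2:I | bus: none
[7] P0: store L2 := 12 | P0:M(12), P1:I, P2:I | bus: BusRdX
[8] P0: store L1 := 43 | P0:M(43), P1:I, P2:I | bus: BusRdX
[9] P1: store L1 := 43 | P0:I, P1:M(43), P2:I | bus: BusRdX,Flush
[10] P0: load  L1 | P0:S(43), P1:S(43), P2:I | bus: BusRd,Flush
[11] P1: store L1 := 77 | P0:I, P1:M(77), P2:I | bus: BusUpgr
[12] P1: load  L3 | P0:I, P1:E(50), P2:I | bus: none

state = I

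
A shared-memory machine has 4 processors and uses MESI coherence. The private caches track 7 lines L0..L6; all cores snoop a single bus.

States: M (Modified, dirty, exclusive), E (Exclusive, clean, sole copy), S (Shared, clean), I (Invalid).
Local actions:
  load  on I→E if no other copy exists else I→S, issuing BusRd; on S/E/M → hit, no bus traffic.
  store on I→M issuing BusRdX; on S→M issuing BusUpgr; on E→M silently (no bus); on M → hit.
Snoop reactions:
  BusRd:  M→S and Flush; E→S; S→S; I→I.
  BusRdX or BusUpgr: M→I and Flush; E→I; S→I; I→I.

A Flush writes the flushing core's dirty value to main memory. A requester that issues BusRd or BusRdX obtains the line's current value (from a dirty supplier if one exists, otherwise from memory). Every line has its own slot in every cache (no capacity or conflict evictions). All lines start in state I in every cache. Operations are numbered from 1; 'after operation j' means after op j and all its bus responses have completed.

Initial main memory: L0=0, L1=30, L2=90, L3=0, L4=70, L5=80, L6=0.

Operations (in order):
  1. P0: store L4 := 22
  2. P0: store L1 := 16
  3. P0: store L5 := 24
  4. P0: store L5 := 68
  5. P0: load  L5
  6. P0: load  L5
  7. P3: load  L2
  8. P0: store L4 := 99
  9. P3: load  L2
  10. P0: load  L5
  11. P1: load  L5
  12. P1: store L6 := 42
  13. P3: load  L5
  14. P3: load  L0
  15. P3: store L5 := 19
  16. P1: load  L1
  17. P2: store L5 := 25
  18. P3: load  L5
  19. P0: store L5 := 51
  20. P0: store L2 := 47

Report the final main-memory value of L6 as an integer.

memory[L6] = 0

  op1 P0: store L4 := 22 → M/I/I/I on L4; bus BusRdX; mem=70
  op2 P0: store L1 := 16 → M/I/I/I on L1; bus BusRdX; mem=30
  op3 P0: store L5 := 24 → M/I/I/I on L5; bus BusRdX; mem=80
  op4 P0: store L5 := 68 → M/I/I/I on L5; bus (none); mem=80
  op5 P0: load  L5 → M/I/I/I on L5; bus (none); mem=80
  op6 P0: load  L5 → M/I/I/I on L5; bus (none); mem=80
  op7 P3: load  L2 → I/I/I/E on L2; bus BusRd; mem=90
  op8 P0: store L4 := 99 → M/I/I/I on L4; bus (none); mem=70
  op9 P3: load  L2 → I/I/I/E on L2; bus (none); mem=90
  op10 P0: load  L5 → M/I/I/I on L5; bus (none); mem=80
  op11 P1: load  L5 → S/S/I/I on L5; bus BusRd Flush; mem=68
  op12 P1: store L6 := 42 → I/M/I/I on L6; bus BusRdX; mem=0
  op13 P3: load  L5 → S/S/I/S on L5; bus BusRd; mem=68
  op14 P3: load  L0 → I/I/I/E on L0; bus BusRd; mem=0
  op15 P3: store L5 := 19 → I/I/I/M on L5; bus BusUpgr; mem=68
  op16 P1: load  L1 → S/S/I/I on L1; bus BusRd Flush; mem=16
  op17 P2: store L5 := 25 → I/I/M/I on L5; bus BusRdX Flush; mem=19
  op18 P3: load  L5 → I/I/S/S on L5; bus BusRd Flush; mem=25
  op19 P0: store L5 := 51 → M/I/I/I on L5; bus BusRdX; mem=25
  op20 P0: store L2 := 47 → M/I/I/I on L2; bus BusRdX; mem=90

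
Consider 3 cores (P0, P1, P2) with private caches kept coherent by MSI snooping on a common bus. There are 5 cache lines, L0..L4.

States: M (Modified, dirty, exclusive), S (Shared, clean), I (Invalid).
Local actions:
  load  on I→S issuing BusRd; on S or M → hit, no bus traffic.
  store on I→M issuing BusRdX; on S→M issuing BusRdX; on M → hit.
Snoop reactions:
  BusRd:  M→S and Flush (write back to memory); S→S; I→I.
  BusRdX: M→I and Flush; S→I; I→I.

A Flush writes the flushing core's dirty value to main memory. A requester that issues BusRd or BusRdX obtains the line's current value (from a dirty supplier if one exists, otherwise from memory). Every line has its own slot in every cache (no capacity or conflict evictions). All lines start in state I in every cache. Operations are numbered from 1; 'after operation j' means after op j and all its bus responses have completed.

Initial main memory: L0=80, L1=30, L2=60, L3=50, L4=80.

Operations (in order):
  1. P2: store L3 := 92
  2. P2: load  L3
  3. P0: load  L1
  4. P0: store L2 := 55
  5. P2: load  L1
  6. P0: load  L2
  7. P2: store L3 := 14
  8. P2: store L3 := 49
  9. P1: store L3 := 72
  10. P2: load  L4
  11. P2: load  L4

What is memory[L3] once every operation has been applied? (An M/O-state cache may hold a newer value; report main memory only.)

memory[L3] = 49

  op1 P2: store L3 := 92 → I/I/M on L3; bus BusRdX; mem=50
  op2 P2: load  L3 → I/I/M on L3; bus (none); mem=50
  op3 P0: load  L1 → S/I/I on L1; bus BusRd; mem=30
  op4 P0: store L2 := 55 → M/I/I on L2; bus BusRdX; mem=60
  op5 P2: load  L1 → S/I/S on L1; bus BusRd; mem=30
  op6 P0: load  L2 → M/I/I on L2; bus (none); mem=60
  op7 P2: store L3 := 14 → I/I/M on L3; bus (none); mem=50
  op8 P2: store L3 := 49 → I/I/M on L3; bus (none); mem=50
  op9 P1: store L3 := 72 → I/M/I on L3; bus BusRdX Flush; mem=49
  op10 P2: load  L4 → I/I/S on L4; bus BusRd; mem=80
  op11 P2: load  L4 → I/I/S on L4; bus (none); mem=80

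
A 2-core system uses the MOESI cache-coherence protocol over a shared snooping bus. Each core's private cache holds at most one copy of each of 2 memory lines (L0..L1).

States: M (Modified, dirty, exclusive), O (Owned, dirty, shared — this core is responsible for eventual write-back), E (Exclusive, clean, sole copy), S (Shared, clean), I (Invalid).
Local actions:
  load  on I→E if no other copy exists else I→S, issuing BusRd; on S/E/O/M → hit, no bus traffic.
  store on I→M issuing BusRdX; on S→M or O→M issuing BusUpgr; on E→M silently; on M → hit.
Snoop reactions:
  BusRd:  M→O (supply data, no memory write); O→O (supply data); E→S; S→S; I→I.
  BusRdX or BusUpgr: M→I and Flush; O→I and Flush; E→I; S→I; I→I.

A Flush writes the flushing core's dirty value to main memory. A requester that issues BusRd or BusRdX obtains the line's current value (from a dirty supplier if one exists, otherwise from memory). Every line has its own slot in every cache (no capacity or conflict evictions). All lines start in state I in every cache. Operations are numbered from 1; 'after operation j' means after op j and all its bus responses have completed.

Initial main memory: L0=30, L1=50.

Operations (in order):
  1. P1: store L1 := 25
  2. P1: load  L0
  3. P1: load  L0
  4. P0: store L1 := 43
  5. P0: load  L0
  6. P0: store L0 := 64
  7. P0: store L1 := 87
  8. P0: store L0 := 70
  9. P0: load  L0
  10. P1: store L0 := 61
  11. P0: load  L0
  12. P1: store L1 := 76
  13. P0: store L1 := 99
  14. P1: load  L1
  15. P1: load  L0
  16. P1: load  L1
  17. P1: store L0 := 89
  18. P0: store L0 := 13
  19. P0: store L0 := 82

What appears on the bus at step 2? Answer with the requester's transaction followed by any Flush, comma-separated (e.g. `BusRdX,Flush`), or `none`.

bus = BusRd

1. P1: store L1 := 25  bus=[BusRdX]  L1: P0=I P1=M  mem[L1]=50
2. P1: load  L0  bus=[BusRd]  L0: P0=I P1=E  mem[L0]=30
3. P1: load  L0  bus=[-]  L0: P0=I P1=E  mem[L0]=30
4. P0: store L1 := 43  bus=[BusRdX,Flush]  L1: P0=M P1=I  mem[L1]=25
5. P0: load  L0  bus=[BusRd]  L0: P0=S P1=S  mem[L0]=30
6. P0: store L0 := 64  bus=[BusUpgr]  L0: P0=M P1=I  mem[L0]=30
7. P0: store L1 := 87  bus=[-]  L1: P0=M P1=I  mem[L1]=25
8. P0: store L0 := 70  bus=[-]  L0: P0=M P1=I  mem[L0]=30
9. P0: load  L0  bus=[-]  L0: P0=M P1=I  mem[L0]=30
10. P1: store L0 := 61  bus=[BusRdX,Flush]  L0: P0=I P1=M  mem[L0]=70
11. P0: load  L0  bus=[BusRd]  L0: P0=S P1=O  mem[L0]=70
12. P1: store L1 := 76  bus=[BusRdX,Flush]  L1: P0=I P1=M  mem[L1]=87
13. P0: store L1 := 99  bus=[BusRdX,Flush]  L1: P0=M P1=I  mem[L1]=76
14. P1: load  L1  bus=[BusRd]  L1: P0=O P1=S  mem[L1]=76
15. P1: load  L0  bus=[-]  L0: P0=S P1=O  mem[L0]=70
16. P1: load  L1  bus=[-]  L1: P0=O P1=S  mem[L1]=76
17. P1: store L0 := 89  bus=[BusUpgr]  L0: P0=I P1=M  mem[L0]=70
18. P0: store L0 := 13  bus=[BusRdX,Flush]  L0: P0=M P1=I  mem[L0]=89
19. P0: store L0 := 82  bus=[-]  L0: P0=M P1=I  mem[L0]=89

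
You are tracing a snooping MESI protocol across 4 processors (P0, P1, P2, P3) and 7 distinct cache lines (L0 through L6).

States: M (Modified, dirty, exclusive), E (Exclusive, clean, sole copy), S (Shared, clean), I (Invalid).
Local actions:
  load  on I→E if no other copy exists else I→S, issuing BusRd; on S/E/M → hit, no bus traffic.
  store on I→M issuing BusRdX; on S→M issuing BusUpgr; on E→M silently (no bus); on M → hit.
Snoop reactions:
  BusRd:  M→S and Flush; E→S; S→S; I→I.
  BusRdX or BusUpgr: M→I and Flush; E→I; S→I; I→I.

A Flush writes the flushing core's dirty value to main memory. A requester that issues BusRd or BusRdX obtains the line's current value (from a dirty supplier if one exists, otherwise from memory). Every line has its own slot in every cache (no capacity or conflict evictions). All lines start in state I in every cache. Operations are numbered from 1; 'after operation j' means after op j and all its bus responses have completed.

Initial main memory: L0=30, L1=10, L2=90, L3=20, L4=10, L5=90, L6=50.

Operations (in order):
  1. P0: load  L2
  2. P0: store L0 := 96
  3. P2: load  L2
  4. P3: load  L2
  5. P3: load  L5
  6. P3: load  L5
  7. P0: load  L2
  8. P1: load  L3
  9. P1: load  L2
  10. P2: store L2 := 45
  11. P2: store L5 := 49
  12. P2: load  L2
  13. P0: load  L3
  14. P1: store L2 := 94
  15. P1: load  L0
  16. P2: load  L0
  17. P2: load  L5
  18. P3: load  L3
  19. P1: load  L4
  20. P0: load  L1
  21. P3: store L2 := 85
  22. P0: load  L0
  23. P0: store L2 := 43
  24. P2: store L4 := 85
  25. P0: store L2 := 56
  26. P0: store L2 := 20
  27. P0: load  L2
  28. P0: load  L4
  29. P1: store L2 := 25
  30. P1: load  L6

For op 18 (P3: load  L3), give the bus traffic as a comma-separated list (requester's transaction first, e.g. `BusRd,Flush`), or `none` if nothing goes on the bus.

[1] P0: load  L2 | P0:E(90), P1:I, P2:I, P3:I | bus: BusRd
[2] P0: store L0 := 96 | P0:M(96), P1:I, P2:I, P3:I | bus: BusRdX
[3] P2: load  L2 | P0:S(90), P1:I, P2:S(90), P3:I | bus: BusRd
[4] P3: load  L2 | P0:S(90), P1:I, P2:S(90), P3:S(90) | bus: BusRd
[5] P3: load  L5 | P0:I, P1:I, P2:I, P3:E(90) | bus: BusRd
[6] P3: load  L5 | P0:I, P1:I, P2:I, P3:E(90) | bus: none
[7] P0: load  L2 | P0:S(90), P1:I, P2:S(90), P3:S(90) | bus: none
[8] P1: load  L3 | P0:I, P1:E(20), P2:I, P3:I | bus: BusRd
[9] P1: load  L2 | P0:S(90), P1:S(90), P2:S(90), P3:S(90) | bus: BusRd
[10] P2: store L2 := 45 | P0:I, P1:I, P2:M(45), P3:I | bus: BusUpgr
[11] P2: store L5 := 49 | P0:I, P1:I, P2:M(49), P3:I | bus: BusRdX
[12] P2: load  L2 | P0:I, P1:I, P2:M(45), P3:I | bus: none
[13] P0: load  L3 | P0:S(20), P1:S(20), P2:I, P3:I | bus: BusRd
[14] P1: store L2 := 94 | P0:I, P1:M(94), P2:I, P3:I | bus: BusRdX,Flush
[15] P1: load  L0 | P0:S(96), P1:S(96), P2:I, P3:I | bus: BusRd,Flush
[16] P2: load  L0 | P0:S(96), P1:S(96), P2:S(96), P3:I | bus: BusRd
[17] P2: load  L5 | P0:I, P1:I, P2:M(49), P3:I | bus: none
[18] P3: load  L3 | P0:S(20), P1:S(20), P2:I, P3:S(20) | bus: BusRd
[19] P1: load  L4 | P0:I, P1:E(10), P2:I, P3:I | bus: BusRd
[20] P0: load  L1 | P0:E(10), P1:I, P2:I, P3:I | bus: BusRd
[21] P3: store L2 := 85 | P0:I, P1:I, P2:I, P3:M(85) | bus: BusRdX,Flush
[22] P0: load  L0 | P0:S(96), P1:S(96), P2:S(96), P3:I | bus: none
[23] P0: store L2 := 43 | P0:M(43), P1:I, P2:I, P3:I | bus: BusRdX,Flush
[24] P2: store L4 := 85 | P0:I, P1:I, P2:M(85), P3:I | bus: BusRdX
[25] P0: store L2 := 56 | P0:M(56), P1:I, P2:I, P3:I | bus: none
[26] P0: store L2 := 20 | P0:M(20), P1:I, P2:I, P3:I | bus: none
[27] P0: load  L2 | P0:M(20), P1:I, P2:I, P3:I | bus: none
[28] P0: load  L4 | P0:S(85), P1:I, P2:S(85), P3:I | bus: BusRd,Flush
[29] P1: store L2 := 25 | P0:I, P1:M(25), P2:I, P3:I | bus: BusRdX,Flush
[30] P1: load  L6 | P0:I, P1:E(50), P2:I, P3:I | bus: BusRd

bus = BusRd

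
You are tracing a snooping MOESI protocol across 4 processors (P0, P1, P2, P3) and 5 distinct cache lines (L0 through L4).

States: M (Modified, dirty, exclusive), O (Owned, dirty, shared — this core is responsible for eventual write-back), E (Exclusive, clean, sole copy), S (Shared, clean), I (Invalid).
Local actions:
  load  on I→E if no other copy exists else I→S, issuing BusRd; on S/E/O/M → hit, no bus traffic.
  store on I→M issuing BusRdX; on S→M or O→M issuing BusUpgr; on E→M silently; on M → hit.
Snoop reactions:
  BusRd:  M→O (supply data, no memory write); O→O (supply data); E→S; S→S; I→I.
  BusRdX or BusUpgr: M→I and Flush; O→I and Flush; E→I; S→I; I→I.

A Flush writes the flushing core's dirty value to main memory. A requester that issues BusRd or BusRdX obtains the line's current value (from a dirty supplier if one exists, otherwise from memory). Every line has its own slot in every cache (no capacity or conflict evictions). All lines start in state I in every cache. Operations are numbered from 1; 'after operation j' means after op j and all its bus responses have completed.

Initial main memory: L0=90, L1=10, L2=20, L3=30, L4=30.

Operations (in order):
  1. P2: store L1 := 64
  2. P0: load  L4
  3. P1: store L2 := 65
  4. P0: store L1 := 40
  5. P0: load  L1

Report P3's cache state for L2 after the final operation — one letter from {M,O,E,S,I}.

  op1 P2: store L1 := 64 → I/I/M/I on L1; bus BusRdX; mem=10
  op2 P0: load  L4 → E/I/I/I on L4; bus BusRd; mem=30
  op3 P1: store L2 := 65 → I/M/I/I on L2; bus BusRdX; mem=20
  op4 P0: store L1 := 40 → M/I/I/I on L1; bus BusRdX Flush; mem=64
  op5 P0: load  L1 → M/I/I/I on L1; bus (none); mem=64

state = I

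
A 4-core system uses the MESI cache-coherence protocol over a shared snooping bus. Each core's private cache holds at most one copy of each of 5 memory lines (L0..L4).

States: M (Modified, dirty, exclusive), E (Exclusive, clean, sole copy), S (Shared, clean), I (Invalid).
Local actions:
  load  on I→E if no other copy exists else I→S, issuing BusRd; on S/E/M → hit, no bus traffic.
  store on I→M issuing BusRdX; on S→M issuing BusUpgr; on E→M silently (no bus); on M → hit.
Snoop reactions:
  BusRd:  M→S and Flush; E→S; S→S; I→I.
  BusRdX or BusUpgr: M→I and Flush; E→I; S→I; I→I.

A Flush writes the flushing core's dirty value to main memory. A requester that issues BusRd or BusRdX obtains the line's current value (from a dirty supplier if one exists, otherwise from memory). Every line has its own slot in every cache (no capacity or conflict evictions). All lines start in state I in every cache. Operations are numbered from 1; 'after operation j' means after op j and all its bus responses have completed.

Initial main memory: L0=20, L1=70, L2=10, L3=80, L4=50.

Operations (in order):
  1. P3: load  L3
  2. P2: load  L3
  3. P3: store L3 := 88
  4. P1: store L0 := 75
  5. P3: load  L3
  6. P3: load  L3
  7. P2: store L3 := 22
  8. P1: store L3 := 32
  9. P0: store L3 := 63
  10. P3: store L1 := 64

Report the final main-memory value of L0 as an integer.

  op1 P3: load  L3 → I/I/I/E on L3; bus BusRd; mem=80
  op2 P2: load  L3 → I/I/S/S on L3; bus BusRd; mem=80
  op3 P3: store L3 := 88 → I/I/I/M on L3; bus BusUpgr; mem=80
  op4 P1: store L0 := 75 → I/M/I/I on L0; bus BusRdX; mem=20
  op5 P3: load  L3 → I/I/I/M on L3; bus (none); mem=80
  op6 P3: load  L3 → I/I/I/M on L3; bus (none); mem=80
  op7 P2: store L3 := 22 → I/I/M/I on L3; bus BusRdX Flush; mem=88
  op8 P1: store L3 := 32 → I/M/I/I on L3; bus BusRdX Flush; mem=22
  op9 P0: store L3 := 63 → M/I/I/I on L3; bus BusRdX Flush; mem=32
  op10 P3: store L1 := 64 → I/I/I/M on L1; bus BusRdX; mem=70

memory[L0] = 20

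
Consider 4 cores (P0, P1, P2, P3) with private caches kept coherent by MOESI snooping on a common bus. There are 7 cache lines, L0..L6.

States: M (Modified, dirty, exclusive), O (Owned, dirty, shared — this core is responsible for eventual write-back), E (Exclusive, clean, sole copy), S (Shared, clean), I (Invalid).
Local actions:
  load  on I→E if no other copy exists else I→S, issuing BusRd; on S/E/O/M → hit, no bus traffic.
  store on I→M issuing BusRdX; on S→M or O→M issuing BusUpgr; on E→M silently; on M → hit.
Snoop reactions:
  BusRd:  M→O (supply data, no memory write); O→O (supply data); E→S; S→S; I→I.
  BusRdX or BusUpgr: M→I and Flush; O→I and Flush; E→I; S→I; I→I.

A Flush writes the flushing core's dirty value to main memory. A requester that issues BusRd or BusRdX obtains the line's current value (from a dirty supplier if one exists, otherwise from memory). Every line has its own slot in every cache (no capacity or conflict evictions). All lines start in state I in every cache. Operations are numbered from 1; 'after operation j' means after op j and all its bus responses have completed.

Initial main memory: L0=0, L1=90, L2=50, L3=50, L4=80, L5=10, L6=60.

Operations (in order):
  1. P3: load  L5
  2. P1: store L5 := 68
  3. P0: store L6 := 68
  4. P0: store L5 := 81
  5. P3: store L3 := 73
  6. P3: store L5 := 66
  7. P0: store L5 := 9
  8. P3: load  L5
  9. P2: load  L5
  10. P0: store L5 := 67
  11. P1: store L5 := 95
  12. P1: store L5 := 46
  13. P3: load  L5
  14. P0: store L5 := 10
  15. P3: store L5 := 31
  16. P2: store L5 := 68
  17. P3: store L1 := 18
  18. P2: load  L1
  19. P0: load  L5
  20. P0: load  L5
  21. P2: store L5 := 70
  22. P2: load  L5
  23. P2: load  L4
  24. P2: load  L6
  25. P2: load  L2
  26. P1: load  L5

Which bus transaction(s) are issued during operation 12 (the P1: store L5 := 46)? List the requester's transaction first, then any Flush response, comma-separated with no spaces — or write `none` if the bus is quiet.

1. P3: load  L5  bus=[BusRd]  L5: P0=I P1=I P2=I P3=E  mem[L5]=10
2. P1: store L5 := 68  bus=[BusRdX]  L5: P0=I P1=M P2=I P3=I  mem[L5]=10
3. P0: store L6 := 68  bus=[BusRdX]  L6: P0=M P1=I P2=I P3=I  mem[L6]=60
4. P0: store L5 := 81  bus=[BusRdX,Flush]  L5: P0=M P1=I P2=I P3=I  mem[L5]=68
5. P3: store L3 := 73  bus=[BusRdX]  L3: P0=I P1=I P2=I P3=M  mem[L3]=50
6. P3: store L5 := 66  bus=[BusRdX,Flush]  L5: P0=I P1=I P2=I P3=M  mem[L5]=81
7. P0: store L5 := 9  bus=[BusRdX,Flush]  L5: P0=M P1=I P2=I P3=I  mem[L5]=66
8. P3: load  L5  bus=[BusRd]  L5: P0=O P1=I P2=I P3=S  mem[L5]=66
9. P2: load  L5  bus=[BusRd]  L5: P0=O P1=I P2=S P3=S  mem[L5]=66
10. P0: store L5 := 67  bus=[BusUpgr]  L5: P0=M P1=I P2=I P3=I  mem[L5]=66
11. P1: store L5 := 95  bus=[BusRdX,Flush]  L5: P0=I P1=M P2=I P3=I  mem[L5]=67
12. P1: store L5 := 46  bus=[-]  L5: P0=I P1=M P2=I P3=I  mem[L5]=67
13. P3: load  L5  bus=[BusRd]  L5: P0=I P1=O P2=I P3=S  mem[L5]=67
14. P0: store L5 := 10  bus=[BusRdX,Flush]  L5: P0=M P1=I P2=I P3=I  mem[L5]=46
15. P3: store L5 := 31  bus=[BusRdX,Flush]  L5: P0=I P1=I P2=I P3=M  mem[L5]=10
16. P2: store L5 := 68  bus=[BusRdX,Flush]  L5: P0=I P1=I P2=M P3=I  mem[L5]=31
17. P3: store L1 := 18  bus=[BusRdX]  L1: P0=I P1=I P2=I P3=M  mem[L1]=90
18. P2: load  L1  bus=[BusRd]  L1: P0=I P1=I P2=S P3=O  mem[L1]=90
19. P0: load  L5  bus=[BusRd]  L5: P0=S P1=I P2=O P3=I  mem[L5]=31
20. P0: load  L5  bus=[-]  L5: P0=S P1=I P2=O P3=I  mem[L5]=31
21. P2: store L5 := 70  bus=[BusUpgr]  L5: P0=I P1=I P2=M P3=I  mem[L5]=31
22. P2: load  L5  bus=[-]  L5: P0=I P1=I P2=M P3=I  mem[L5]=31
23. P2: load  L4  bus=[BusRd]  L4: P0=I P1=I P2=E P3=I  mem[L4]=80
24. P2: load  L6  bus=[BusRd]  L6: P0=O P1=I P2=S P3=I  mem[L6]=60
25. P2: load  L2  bus=[BusRd]  L2: P0=I P1=I P2=E P3=I  mem[L2]=50
26. P1: load  L5  bus=[BusRd]  L5: P0=I P1=S P2=O P3=I  mem[L5]=31

bus = none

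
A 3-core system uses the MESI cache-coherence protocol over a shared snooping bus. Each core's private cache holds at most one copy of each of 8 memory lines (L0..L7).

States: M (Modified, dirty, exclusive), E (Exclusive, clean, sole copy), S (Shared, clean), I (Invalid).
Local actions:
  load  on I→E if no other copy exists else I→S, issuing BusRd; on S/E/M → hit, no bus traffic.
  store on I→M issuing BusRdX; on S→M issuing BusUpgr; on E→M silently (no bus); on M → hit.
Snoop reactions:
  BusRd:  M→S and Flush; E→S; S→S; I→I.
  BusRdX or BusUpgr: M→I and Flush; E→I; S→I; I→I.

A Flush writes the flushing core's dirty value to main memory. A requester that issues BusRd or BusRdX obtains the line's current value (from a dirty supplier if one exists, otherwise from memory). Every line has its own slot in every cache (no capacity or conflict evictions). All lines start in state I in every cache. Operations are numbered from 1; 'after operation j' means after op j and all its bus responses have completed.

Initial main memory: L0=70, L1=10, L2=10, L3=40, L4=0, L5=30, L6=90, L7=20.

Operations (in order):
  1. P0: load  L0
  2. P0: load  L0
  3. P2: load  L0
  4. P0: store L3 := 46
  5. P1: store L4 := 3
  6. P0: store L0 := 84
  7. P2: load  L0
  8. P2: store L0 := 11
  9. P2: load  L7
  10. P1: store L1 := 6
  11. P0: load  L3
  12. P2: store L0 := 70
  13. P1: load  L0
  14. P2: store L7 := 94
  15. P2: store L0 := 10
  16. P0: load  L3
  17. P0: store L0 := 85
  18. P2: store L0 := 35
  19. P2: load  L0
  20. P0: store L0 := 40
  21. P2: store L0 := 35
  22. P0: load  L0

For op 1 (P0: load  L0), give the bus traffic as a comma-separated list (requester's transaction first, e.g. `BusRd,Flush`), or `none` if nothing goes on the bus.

bus = BusRd

1. P0: load  L0  bus=[BusRd]  L0: P0=E P1=I P2=I  mem[L0]=70
2. P0: load  L0  bus=[-]  L0: P0=E P1=I P2=I  mem[L0]=70
3. P2: load  L0  bus=[BusRd]  L0: P0=S P1=I P2=S  mem[L0]=70
4. P0: store L3 := 46  bus=[BusRdX]  L3: P0=M P1=I P2=I  mem[L3]=40
5. P1: store L4 := 3  bus=[BusRdX]  L4: P0=I P1=M P2=I  mem[L4]=0
6. P0: store L0 := 84  bus=[BusUpgr]  L0: P0=M P1=I P2=I  mem[L0]=70
7. P2: load  L0  bus=[BusRd,Flush]  L0: P0=S P1=I P2=S  mem[L0]=84
8. P2: store L0 := 11  bus=[BusUpgr]  L0: P0=I P1=I P2=M  mem[L0]=84
9. P2: load  L7  bus=[BusRd]  L7: P0=I P1=I P2=E  mem[L7]=20
10. P1: store L1 := 6  bus=[BusRdX]  L1: P0=I P1=M P2=I  mem[L1]=10
11. P0: load  L3  bus=[-]  L3: P0=M P1=I P2=I  mem[L3]=40
12. P2: store L0 := 70  bus=[-]  L0: P0=I P1=I P2=M  mem[L0]=84
13. P1: load  L0  bus=[BusRd,Flush]  L0: P0=I P1=S P2=S  mem[L0]=70
14. P2: store L7 := 94  bus=[-]  L7: P0=I P1=I P2=M  mem[L7]=20
15. P2: store L0 := 10  bus=[BusUpgr]  L0: P0=I P1=I P2=M  mem[L0]=70
16. P0: load  L3  bus=[-]  L3: P0=M P1=I P2=I  mem[L3]=40
17. P0: store L0 := 85  bus=[BusRdX,Flush]  L0: P0=M P1=I P2=I  mem[L0]=10
18. P2: store L0 := 35  bus=[BusRdX,Flush]  L0: P0=I P1=I P2=M  mem[L0]=85
19. P2: load  L0  bus=[-]  L0: P0=I P1=I P2=M  mem[L0]=85
20. P0: store L0 := 40  bus=[BusRdX,Flush]  L0: P0=M P1=I P2=I  mem[L0]=35
21. P2: store L0 := 35  bus=[BusRdX,Flush]  L0: P0=I P1=I P2=M  mem[L0]=40
22. P0: load  L0  bus=[BusRd,Flush]  L0: P0=S P1=I P2=S  mem[L0]=35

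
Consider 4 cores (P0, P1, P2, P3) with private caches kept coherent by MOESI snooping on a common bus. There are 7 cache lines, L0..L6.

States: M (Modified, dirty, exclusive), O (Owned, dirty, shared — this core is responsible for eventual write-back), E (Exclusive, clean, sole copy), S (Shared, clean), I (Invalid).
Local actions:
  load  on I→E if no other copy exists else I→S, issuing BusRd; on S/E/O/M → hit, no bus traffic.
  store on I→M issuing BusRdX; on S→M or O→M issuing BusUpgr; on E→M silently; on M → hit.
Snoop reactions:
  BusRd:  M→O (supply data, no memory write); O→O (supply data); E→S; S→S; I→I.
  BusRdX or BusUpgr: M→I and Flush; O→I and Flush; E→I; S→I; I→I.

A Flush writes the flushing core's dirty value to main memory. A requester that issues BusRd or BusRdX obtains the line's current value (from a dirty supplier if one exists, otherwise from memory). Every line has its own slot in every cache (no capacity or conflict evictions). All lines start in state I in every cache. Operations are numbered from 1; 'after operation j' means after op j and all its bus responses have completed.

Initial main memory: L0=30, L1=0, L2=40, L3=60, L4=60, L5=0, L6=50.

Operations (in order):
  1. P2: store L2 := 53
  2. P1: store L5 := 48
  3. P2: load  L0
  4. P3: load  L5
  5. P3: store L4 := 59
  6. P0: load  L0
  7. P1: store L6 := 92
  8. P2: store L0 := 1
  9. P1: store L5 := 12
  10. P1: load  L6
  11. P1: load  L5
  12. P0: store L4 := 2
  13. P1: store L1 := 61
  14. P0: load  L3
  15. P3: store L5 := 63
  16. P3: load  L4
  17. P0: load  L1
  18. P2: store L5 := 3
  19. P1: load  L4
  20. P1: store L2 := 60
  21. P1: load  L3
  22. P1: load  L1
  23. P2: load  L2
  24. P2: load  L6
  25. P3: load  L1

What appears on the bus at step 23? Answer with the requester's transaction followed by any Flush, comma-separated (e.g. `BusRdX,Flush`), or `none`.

1. P2: store L2 := 53  bus=[BusRdX]  L2: P0=I P1=I P2=M P3=I  mem[L2]=40
2. P1: store L5 := 48  bus=[BusRdX]  L5: P0=I P1=M P2=I P3=I  mem[L5]=0
3. P2: load  L0  bus=[BusRd]  L0: P0=I P1=I P2=E P3=I  mem[L0]=30
4. P3: load  L5  bus=[BusRd]  L5: P0=I P1=O P2=I P3=S  mem[L5]=0
5. P3: store L4 := 59  bus=[BusRdX]  L4: P0=I P1=I P2=I P3=M  mem[L4]=60
6. P0: load  L0  bus=[BusRd]  L0: P0=S P1=I P2=S P3=I  mem[L0]=30
7. P1: store L6 := 92  bus=[BusRdX]  L6: P0=I P1=M P2=I P3=I  mem[L6]=50
8. P2: store L0 := 1  bus=[BusUpgr]  L0: P0=I P1=I P2=M P3=I  mem[L0]=30
9. P1: store L5 := 12  bus=[BusUpgr]  L5: P0=I P1=M P2=I P3=I  mem[L5]=0
10. P1: load  L6  bus=[-]  L6: P0=I P1=M P2=I P3=I  mem[L6]=50
11. P1: load  L5  bus=[-]  L5: P0=I P1=M P2=I P3=I  mem[L5]=0
12. P0: store L4 := 2  bus=[BusRdX,Flush]  L4: P0=M P1=I P2=I P3=I  mem[L4]=59
13. P1: store L1 := 61  bus=[BusRdX]  L1: P0=I P1=M P2=I P3=I  mem[L1]=0
14. P0: load  L3  bus=[BusRd]  L3: P0=E P1=I P2=I P3=I  mem[L3]=60
15. P3: store L5 := 63  bus=[BusRdX,Flush]  L5: P0=I P1=I P2=I P3=M  mem[L5]=12
16. P3: load  L4  bus=[BusRd]  L4: P0=O P1=I P2=I P3=S  mem[L4]=59
17. P0: load  L1  bus=[BusRd]  L1: P0=S P1=O P2=I P3=I  mem[L1]=0
18. P2: store L5 := 3  bus=[BusRdX,Flush]  L5: P0=I P1=I P2=M P3=I  mem[L5]=63
19. P1: load  L4  bus=[BusRd]  L4: P0=O P1=S P2=I P3=S  mem[L4]=59
20. P1: store L2 := 60  bus=[BusRdX,Flush]  L2: P0=I P1=M P2=I P3=I  mem[L2]=53
21. P1: load  L3  bus=[BusRd]  L3: P0=S P1=S P2=I P3=I  mem[L3]=60
22. P1: load  L1  bus=[-]  L1: P0=S P1=O P2=I P3=I  mem[L1]=0
23. P2: load  L2  bus=[BusRd]  L2: P0=I P1=O P2=S P3=I  mem[L2]=53
24. P2: load  L6  bus=[BusRd]  L6: P0=I P1=O P2=S P3=I  mem[L6]=50
25. P3: load  L1  bus=[BusRd]  L1: P0=S P1=O P2=I P3=S  mem[L1]=0

bus = BusRd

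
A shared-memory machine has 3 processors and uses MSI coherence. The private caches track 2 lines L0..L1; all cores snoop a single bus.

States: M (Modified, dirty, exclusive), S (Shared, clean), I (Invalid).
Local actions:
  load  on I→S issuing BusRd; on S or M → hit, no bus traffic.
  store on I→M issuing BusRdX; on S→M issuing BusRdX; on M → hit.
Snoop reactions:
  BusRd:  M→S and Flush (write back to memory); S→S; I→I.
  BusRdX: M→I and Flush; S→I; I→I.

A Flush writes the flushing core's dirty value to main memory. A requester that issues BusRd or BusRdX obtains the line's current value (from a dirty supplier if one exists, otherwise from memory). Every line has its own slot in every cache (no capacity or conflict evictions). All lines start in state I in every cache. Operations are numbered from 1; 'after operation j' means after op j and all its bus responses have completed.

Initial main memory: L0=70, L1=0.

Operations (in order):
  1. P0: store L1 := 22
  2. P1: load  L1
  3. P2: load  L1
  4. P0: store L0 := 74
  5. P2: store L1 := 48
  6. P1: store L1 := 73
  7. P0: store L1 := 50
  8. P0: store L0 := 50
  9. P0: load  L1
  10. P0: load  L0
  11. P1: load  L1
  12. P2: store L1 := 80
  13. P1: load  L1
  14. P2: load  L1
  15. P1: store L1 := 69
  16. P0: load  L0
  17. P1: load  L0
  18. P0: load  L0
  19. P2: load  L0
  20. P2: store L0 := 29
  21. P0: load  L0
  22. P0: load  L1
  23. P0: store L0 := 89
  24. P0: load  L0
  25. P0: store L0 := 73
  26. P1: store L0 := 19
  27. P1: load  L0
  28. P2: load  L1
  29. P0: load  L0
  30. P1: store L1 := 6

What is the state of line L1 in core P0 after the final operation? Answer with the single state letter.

state = I

1. P0: store L1 := 22  bus=[BusRdX]  L1: P0=M P1=I P2=I  mem[L1]=0
2. P1: load  L1  bus=[BusRd,Flush]  L1: P0=S P1=S P2=I  mem[L1]=22
3. P2: load  L1  bus=[BusRd]  L1: P0=S P1=S P2=S  mem[L1]=22
4. P0: store L0 := 74  bus=[BusRdX]  L0: P0=M P1=I P2=I  mem[L0]=70
5. P2: store L1 := 48  bus=[BusRdX]  L1: P0=I P1=I P2=M  mem[L1]=22
6. P1: store L1 := 73  bus=[BusRdX,Flush]  L1: P0=I P1=M P2=I  mem[L1]=48
7. P0: store L1 := 50  bus=[BusRdX,Flush]  L1: P0=M P1=I P2=I  mem[L1]=73
8. P0: store L0 := 50  bus=[-]  L0: P0=M P1=I P2=I  mem[L0]=70
9. P0: load  L1  bus=[-]  L1: P0=M P1=I P2=I  mem[L1]=73
10. P0: load  L0  bus=[-]  L0: P0=M P1=I P2=I  mem[L0]=70
11. P1: load  L1  bus=[BusRd,Flush]  L1: P0=S P1=S P2=I  mem[L1]=50
12. P2: store L1 := 80  bus=[BusRdX]  L1: P0=I P1=I P2=M  mem[L1]=50
13. P1: load  L1  bus=[BusRd,Flush]  L1: P0=I P1=S P2=S  mem[L1]=80
14. P2: load  L1  bus=[-]  L1: P0=I P1=S P2=S  mem[L1]=80
15. P1: store L1 := 69  bus=[BusRdX]  L1: P0=I P1=M P2=I  mem[L1]=80
16. P0: load  L0  bus=[-]  L0: P0=M P1=I P2=I  mem[L0]=70
17. P1: load  L0  bus=[BusRd,Flush]  L0: P0=S P1=S P2=I  mem[L0]=50
18. P0: load  L0  bus=[-]  L0: P0=S P1=S P2=I  mem[L0]=50
19. P2: load  L0  bus=[BusRd]  L0: P0=S P1=S P2=S  mem[L0]=50
20. P2: store L0 := 29  bus=[BusRdX]  L0: P0=I P1=I P2=M  mem[L0]=50
21. P0: load  L0  bus=[BusRd,Flush]  L0: P0=S P1=I P2=S  mem[L0]=29
22. P0: load  L1  bus=[BusRd,Flush]  L1: P0=S P1=S P2=I  mem[L1]=69
23. P0: store L0 := 89  bus=[BusRdX]  L0: P0=M P1=I P2=I  mem[L0]=29
24. P0: load  L0  bus=[-]  L0: P0=M P1=I P2=I  mem[L0]=29
25. P0: store L0 := 73  bus=[-]  L0: P0=M P1=I P2=I  mem[L0]=29
26. P1: store L0 := 19  bus=[BusRdX,Flush]  L0: P0=I P1=M P2=I  mem[L0]=73
27. P1: load  L0  bus=[-]  L0: P0=I P1=M P2=I  mem[L0]=73
28. P2: load  L1  bus=[BusRd]  L1: P0=S P1=S P2=S  mem[L1]=69
29. P0: load  L0  bus=[BusRd,Flush]  L0: P0=S P1=S P2=I  mem[L0]=19
30. P1: store L1 := 6  bus=[BusRdX]  L1: P0=I P1=M P2=I  mem[L1]=69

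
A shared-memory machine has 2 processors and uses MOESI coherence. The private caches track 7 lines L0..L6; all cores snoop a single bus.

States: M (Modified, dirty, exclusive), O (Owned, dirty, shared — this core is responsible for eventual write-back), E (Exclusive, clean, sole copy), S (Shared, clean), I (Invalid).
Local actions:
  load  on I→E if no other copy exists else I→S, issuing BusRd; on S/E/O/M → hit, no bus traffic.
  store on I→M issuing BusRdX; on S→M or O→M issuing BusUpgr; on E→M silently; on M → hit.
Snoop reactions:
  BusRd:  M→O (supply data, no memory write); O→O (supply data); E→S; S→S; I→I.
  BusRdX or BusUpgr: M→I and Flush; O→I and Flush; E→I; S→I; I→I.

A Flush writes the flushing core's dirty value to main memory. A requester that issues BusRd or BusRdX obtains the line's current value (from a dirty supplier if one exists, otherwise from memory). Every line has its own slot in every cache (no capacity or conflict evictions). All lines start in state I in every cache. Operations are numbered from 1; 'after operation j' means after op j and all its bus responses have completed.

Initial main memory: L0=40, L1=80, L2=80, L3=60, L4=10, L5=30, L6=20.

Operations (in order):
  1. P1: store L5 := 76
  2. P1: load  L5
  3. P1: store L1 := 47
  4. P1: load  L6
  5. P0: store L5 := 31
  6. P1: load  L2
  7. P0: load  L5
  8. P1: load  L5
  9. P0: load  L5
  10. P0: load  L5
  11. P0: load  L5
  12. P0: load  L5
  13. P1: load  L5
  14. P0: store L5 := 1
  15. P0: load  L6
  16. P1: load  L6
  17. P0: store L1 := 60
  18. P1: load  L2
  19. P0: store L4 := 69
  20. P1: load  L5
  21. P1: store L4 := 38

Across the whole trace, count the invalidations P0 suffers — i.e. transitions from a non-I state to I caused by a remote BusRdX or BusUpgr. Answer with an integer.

1. P1: store L5 := 76  bus=[BusRdX]  L5: P0=I P1=M  mem[L5]=30
2. P1: load  L5  bus=[-]  L5: P0=I P1=M  mem[L5]=30
3. P1: store L1 := 47  bus=[BusRdX]  L1: P0=I P1=M  mem[L1]=80
4. P1: load  L6  bus=[BusRd]  L6: P0=I P1=E  mem[L6]=20
5. P0: store L5 := 31  bus=[BusRdX,Flush]  L5: P0=M P1=I  mem[L5]=76
6. P1: load  L2  bus=[BusRd]  L2: P0=I P1=E  mem[L2]=80
7. P0: load  L5  bus=[-]  L5: P0=M P1=I  mem[L5]=76
8. P1: load  L5  bus=[BusRd]  L5: P0=O P1=S  mem[L5]=76
9. P0: load  L5  bus=[-]  L5: P0=O P1=S  mem[L5]=76
10. P0: load  L5  bus=[-]  L5: P0=O P1=S  mem[L5]=76
11. P0: load  L5  bus=[-]  L5: P0=O P1=S  mem[L5]=76
12. P0: load  L5  bus=[-]  L5: P0=O P1=S  mem[L5]=76
13. P1: load  L5  bus=[-]  L5: P0=O P1=S  mem[L5]=76
14. P0: store L5 := 1  bus=[BusUpgr]  L5: P0=M P1=I  mem[L5]=76
15. P0: load  L6  bus=[BusRd]  L6: P0=S P1=S  mem[L6]=20
16. P1: load  L6  bus=[-]  L6: P0=S P1=S  mem[L6]=20
17. P0: store L1 := 60  bus=[BusRdX,Flush]  L1: P0=M P1=I  mem[L1]=47
18. P1: load  L2  bus=[-]  L2: P0=I P1=E  mem[L2]=80
19. P0: store L4 := 69  bus=[BusRdX]  L4: P0=M P1=I  mem[L4]=10
20. P1: load  L5  bus=[BusRd]  L5: P0=O P1=S  mem[L5]=76
21. P1: store L4 := 38  bus=[BusRdX,Flush]  L4: P0=I P1=M  mem[L4]=69

invalidations = 1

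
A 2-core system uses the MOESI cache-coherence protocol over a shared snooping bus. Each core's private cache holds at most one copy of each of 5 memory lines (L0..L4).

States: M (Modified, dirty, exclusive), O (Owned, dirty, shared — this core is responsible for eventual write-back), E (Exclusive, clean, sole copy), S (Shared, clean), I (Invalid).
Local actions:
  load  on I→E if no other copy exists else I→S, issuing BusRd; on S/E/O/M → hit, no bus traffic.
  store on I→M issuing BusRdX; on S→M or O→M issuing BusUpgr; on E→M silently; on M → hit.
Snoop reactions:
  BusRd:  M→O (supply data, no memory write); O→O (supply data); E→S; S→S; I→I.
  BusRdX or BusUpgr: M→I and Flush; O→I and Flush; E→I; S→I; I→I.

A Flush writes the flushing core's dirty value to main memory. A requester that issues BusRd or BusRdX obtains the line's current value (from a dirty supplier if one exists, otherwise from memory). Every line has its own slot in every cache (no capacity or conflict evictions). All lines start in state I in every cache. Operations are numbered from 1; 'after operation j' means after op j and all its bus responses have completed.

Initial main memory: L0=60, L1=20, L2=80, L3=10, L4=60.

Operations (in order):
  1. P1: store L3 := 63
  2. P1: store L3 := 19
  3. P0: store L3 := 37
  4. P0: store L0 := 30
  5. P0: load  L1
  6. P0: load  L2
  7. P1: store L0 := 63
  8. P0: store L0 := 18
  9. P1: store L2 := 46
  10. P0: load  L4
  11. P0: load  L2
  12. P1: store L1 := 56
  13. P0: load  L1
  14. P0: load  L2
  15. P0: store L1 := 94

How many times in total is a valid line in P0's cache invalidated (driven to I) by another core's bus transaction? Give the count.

[1] P1: store L3 := 63 | P0:I, P1:M(63) | bus: BusRdX
[2] P1: store L3 := 19 | P0:I, P1:M(19) | bus: none
[3] P0: store L3 := 37 | P0:M(37), P1:I | bus: BusRdX,Flush
[4] P0: store L0 := 30 | P0:M(30), P1:I | bus: BusRdX
[5] P0: load  L1 | P0:E(20), P1:I | bus: BusRd
[6] P0: load  L2 | P0:E(80), P1:I | bus: BusRd
[7] P1: store L0 := 63 | P0:I, P1:M(63) | bus: BusRdX,Flush
[8] P0: store L0 := 18 | P0:M(18), P1:I | bus: BusRdX,Flush
[9] P1: store L2 := 46 | P0:I, P1:M(46) | bus: BusRdX
[10] P0: load  L4 | P0:E(60), P1:I | bus: BusRd
[11] P0: load  L2 | P0:S(46), P1:O(46) | bus: BusRd
[12] P1: store L1 := 56 | P0:I, P1:M(56) | bus: BusRdX
[13] P0: load  L1 | P0:S(56), P1:O(56) | bus: BusRd
[14] P0: load  L2 | P0:S(46), P1:O(46) | bus: none
[15] P0: store L1 := 94 | P0:M(94), P1:I | bus: BusUpgr,Flush

invalidations = 3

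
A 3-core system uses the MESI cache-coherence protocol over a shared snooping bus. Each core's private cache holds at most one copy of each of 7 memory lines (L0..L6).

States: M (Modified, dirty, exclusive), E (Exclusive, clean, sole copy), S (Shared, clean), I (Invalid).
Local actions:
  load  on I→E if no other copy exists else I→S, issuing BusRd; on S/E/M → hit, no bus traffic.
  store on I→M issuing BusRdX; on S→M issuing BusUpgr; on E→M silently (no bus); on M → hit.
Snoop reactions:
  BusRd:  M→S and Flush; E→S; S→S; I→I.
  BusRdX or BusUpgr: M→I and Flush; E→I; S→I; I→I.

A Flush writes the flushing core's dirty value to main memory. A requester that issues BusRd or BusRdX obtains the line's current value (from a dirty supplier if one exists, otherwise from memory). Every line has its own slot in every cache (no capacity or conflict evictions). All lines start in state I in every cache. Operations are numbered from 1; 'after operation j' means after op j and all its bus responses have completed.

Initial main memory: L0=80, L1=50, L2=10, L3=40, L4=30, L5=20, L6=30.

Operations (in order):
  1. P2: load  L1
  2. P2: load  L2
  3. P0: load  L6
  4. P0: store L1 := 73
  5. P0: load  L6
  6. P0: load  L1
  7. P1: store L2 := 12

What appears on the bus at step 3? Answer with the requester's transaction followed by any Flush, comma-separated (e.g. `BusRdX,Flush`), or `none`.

bus = BusRd

[1] P2: load  L1 | P0:I, P1:I, P2:E(50) | bus: BusRd
[2] P2: load  L2 | P0:I, P1:I, P2:E(10) | bus: BusRd
[3] P0: load  L6 | P0:E(30), P1:I, P2:I | bus: BusRd
[4] P0: store L1 := 73 | P0:M(73), P1:I, P2:I | bus: BusRdX
[5] P0: load  L6 | P0:E(30), P1:I, P2:I | bus: none
[6] P0: load  L1 | P0:M(73), P1:I, P2:I | bus: none
[7] P1: store L2 := 12 | P0:I, P1:M(12), P2:I | bus: BusRdX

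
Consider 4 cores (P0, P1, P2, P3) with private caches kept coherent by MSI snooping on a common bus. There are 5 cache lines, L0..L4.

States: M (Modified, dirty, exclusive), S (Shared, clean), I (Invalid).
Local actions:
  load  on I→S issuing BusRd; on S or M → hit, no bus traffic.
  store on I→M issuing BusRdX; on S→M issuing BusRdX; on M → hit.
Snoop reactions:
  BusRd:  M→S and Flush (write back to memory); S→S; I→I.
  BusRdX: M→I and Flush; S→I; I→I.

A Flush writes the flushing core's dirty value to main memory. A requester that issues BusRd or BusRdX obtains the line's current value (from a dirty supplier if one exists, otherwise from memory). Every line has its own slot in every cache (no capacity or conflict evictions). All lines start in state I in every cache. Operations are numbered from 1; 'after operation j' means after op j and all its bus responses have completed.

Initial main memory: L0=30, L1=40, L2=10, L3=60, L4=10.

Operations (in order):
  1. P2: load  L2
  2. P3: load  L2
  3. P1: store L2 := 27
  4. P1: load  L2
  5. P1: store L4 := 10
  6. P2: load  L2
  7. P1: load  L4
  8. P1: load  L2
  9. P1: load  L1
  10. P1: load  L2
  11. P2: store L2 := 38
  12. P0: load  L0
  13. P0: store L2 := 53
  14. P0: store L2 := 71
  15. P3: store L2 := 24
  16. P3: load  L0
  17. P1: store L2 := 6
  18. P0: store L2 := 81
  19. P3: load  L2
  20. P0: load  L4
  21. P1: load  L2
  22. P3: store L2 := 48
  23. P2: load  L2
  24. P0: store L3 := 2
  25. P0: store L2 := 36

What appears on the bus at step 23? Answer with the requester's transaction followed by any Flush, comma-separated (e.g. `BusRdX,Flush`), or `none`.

bus = BusRd,Flush

  op1 P2: load  L2 → I/I/S/I on L2; bus BusRd; mem=10
  op2 P3: load  L2 → I/I/S/S on L2; bus BusRd; mem=10
  op3 P1: store L2 := 27 → I/M/I/I on L2; bus BusRdX; mem=10
  op4 P1: load  L2 → I/M/I/I on L2; bus (none); mem=10
  op5 P1: store L4 := 10 → I/M/I/I on L4; bus BusRdX; mem=10
  op6 P2: load  L2 → I/S/S/I on L2; bus BusRd Flush; mem=27
  op7 P1: load  L4 → I/M/I/I on L4; bus (none); mem=10
  op8 P1: load  L2 → I/S/S/I on L2; bus (none); mem=27
  op9 P1: load  L1 → I/S/I/I on L1; bus BusRd; mem=40
  op10 P1: load  L2 → I/S/S/I on L2; bus (none); mem=27
  op11 P2: store L2 := 38 → I/I/M/I on L2; bus BusRdX; mem=27
  op12 P0: load  L0 → S/I/I/I on L0; bus BusRd; mem=30
  op13 P0: store L2 := 53 → M/I/I/I on L2; bus BusRdX Flush; mem=38
  op14 P0: store L2 := 71 → M/I/I/I on L2; bus (none); mem=38
  op15 P3: store L2 := 24 → I/I/I/M on L2; bus BusRdX Flush; mem=71
  op16 P3: load  L0 → S/I/I/S on L0; bus BusRd; mem=30
  op17 P1: store L2 := 6 → I/M/I/I on L2; bus BusRdX Flush; mem=24
  op18 P0: store L2 := 81 → M/I/I/I on L2; bus BusRdX Flush; mem=6
  op19 P3: load  L2 → S/I/I/S on L2; bus BusRd Flush; mem=81
  op20 P0: load  L4 → S/S/I/I on L4; bus BusRd Flush; mem=10
  op21 P1: load  L2 → S/S/I/S on L2; bus BusRd; mem=81
  op22 P3: store L2 := 48 → I/I/I/M on L2; bus BusRdX; mem=81
  op23 P2: load  L2 → I/I/S/S on L2; bus BusRd Flush; mem=48
  op24 P0: store L3 := 2 → M/I/I/I on L3; bus BusRdX; mem=60
  op25 P0: store L2 := 36 → M/I/I/I on L2; bus BusRdX; mem=48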